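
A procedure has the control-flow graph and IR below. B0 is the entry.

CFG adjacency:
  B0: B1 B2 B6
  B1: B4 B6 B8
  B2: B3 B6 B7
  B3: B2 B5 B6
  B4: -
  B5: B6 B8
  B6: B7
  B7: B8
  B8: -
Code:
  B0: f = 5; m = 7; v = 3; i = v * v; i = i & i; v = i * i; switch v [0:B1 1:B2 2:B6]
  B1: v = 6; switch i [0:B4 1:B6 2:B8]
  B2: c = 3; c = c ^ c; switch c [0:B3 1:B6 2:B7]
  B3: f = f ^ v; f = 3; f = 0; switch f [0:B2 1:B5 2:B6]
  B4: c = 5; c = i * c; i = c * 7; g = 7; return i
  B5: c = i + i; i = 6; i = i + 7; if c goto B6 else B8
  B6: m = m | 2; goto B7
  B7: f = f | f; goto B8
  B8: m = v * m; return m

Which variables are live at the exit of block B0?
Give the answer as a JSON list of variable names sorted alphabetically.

def/use:
  B0: {f,i,m,v} / ∅
  B1: {v} / {i}
  B2: {c} / ∅
  B3: {f} / {f,v}
  B4: {c,g,i} / {i}
  B5: {c,i} / {i}
  B6: {m} / {m}
  B7: {f} / {f}
  B8: {m} / {m,v}

Backward fixpoint:
  B0: in=∅ out={f,i,m,v}
  B1: in={f,i,m} out={f,i,m,v}
  B2: in={f,i,m,v} out={f,i,m,v}
  B3: in={f,i,m,v} out={f,i,m,v}
  B4: in={i} out=∅
  B5: in={f,i,m,v} out={f,m,v}
  B6: in={f,m,v} out={f,m,v}
  B7: in={f,m,v} out={m,v}
  B8: in={m,v} out=∅

live-out(B0) = ["f", "i", "m", "v"]

Answer: ["f", "i", "m", "v"]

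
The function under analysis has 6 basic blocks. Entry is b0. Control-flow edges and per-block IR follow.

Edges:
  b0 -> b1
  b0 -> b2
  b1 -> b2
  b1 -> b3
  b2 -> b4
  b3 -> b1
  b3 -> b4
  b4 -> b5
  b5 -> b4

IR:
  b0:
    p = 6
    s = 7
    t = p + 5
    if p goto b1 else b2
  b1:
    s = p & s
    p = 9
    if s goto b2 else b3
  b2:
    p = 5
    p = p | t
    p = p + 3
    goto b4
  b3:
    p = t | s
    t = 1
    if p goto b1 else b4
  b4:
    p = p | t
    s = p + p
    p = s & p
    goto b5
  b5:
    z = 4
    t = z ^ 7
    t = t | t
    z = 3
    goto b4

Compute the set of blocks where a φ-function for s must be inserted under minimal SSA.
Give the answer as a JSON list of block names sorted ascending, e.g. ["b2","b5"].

idom tree: b1←b0 b2←b0 b3←b1 b4←b0 b5←b4
Dom at joins:
  b1: preds {b0,b3}: {b0} ∩ {b0,b1,b3} = {b0}; idom=b0
  b2: preds {b0,b1}: {b0} ∩ {b0,b1} = {b0}; idom=b0
  b4: preds {b2,b3,b5}: {b0,b2} ∩ {b0,b1,b3} ∩ {b0,b4,b5} = {b0}; idom=b0

DF derivation:
  b1←b0: walk · to b0
  b1←b3: walk b3→b1 to b0
  b2←b0: walk · to b0
  b2←b1: walk b1 to b0
  b4←b2: walk b2 to b0
  b4←b3: walk b3→b1 to b0
  b4←b5: walk b5→b4 to b0
  b0: DF=∅
  b1: DF={b1,b2,b4}
  b2: DF={b4}
  b3: DF={b1,b4}
  b4: DF={b4}
  b5: DF={b4}

φ for s: defs {b0,b1,b4}
  DF⁺ = {b1,b2,b4}

Answer: ["b1", "b2", "b4"]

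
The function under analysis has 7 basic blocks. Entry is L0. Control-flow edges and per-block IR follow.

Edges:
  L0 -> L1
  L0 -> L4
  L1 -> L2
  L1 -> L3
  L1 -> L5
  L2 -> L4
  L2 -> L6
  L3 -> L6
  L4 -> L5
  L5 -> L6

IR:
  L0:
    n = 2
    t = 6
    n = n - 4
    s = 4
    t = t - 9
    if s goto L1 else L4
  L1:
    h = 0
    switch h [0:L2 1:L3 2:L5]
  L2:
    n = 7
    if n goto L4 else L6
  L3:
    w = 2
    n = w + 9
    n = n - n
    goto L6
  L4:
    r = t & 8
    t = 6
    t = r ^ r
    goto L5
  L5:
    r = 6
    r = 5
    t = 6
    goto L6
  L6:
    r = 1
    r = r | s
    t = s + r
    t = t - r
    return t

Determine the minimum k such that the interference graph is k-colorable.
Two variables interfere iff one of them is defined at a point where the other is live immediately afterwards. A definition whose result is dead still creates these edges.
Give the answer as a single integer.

Per-block:
  L0: def={n,s,t} ue=∅
  L1: def={h} ue=∅
  L2: def={n} ue=∅
  L3: def={n,w} ue=∅
  L4: def={r,t} ue={t}
  L5: def={r,t} ue=∅
  L6: def={r,t} ue={s}

Live sets:
  live L0: ∅→{s,t}
  live L1: {s,t}→{s,t}
  live L2: {s,t}→{s,t}
  live L3: {s}→{s}
  live L4: {s,t}→{s}
  live L5: {s}→{s}
  live L6: {s}→∅

Interference:
  h — {s,t}
  n — {s,t}
  r — {s,t}
  s — {h,n,r,t,w}
  t — {h,n,r,s}
  w — {s}

Registers:
  lower bound: {h,s,t} mutually conflict ⇒ χ ≥ 3
  3-colouring: r0={s}  r1={t,w}  r2={h,n,r}
  χ = 3

Answer: 3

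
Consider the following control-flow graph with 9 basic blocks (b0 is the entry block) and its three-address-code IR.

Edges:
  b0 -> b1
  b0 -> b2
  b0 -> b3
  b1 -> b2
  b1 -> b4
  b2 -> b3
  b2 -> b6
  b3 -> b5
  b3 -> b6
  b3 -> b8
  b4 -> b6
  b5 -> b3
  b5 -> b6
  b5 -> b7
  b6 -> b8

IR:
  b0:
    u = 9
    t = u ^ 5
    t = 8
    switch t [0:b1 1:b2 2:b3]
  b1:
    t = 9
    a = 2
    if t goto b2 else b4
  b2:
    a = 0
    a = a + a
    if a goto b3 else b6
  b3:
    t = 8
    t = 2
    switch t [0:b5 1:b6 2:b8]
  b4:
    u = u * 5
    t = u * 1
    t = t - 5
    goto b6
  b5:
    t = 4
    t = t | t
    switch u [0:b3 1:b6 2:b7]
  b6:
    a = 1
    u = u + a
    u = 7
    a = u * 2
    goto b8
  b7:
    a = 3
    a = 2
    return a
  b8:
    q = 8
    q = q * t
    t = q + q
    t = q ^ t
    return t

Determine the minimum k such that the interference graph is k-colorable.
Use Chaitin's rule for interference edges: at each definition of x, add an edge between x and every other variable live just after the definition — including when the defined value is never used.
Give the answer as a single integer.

Answer: 3

Analysis:
Block summaries:
  b0: {t,u} / ∅
  b1: {a,t} / ∅
  b2: {a} / ∅
  b3: {t} / ∅
  b4: {t,u} / {u}
  b5: {t} / {u}
  b6: {a,u} / {u}
  b7: {a} / ∅
  b8: {q,t} / {t}

Liveness:
  b0: in=∅ out={t,u}
  b1: in={u} out={t,u}
  b2: in={t,u} out={t,u}
  b3: in={u} out={t,u}
  b4: in={u} out={t,u}
  b5: in={u} out={t,u}
  b6: in={t,u} out={t}
  b7: in=∅ out=∅
  b8: in={t} out=∅

Conflict graph:
  a↔{t,u}
  q↔{t}
  t↔{a,q,u}
  u↔{a,t}

Colouring:
  clique {a,t,u} ⇒ need ≥ 3
  assign a→c1 q→c1 t→c0 u→c2 — no edge inside a register ⇒ χ ≤ 3
  χ = 3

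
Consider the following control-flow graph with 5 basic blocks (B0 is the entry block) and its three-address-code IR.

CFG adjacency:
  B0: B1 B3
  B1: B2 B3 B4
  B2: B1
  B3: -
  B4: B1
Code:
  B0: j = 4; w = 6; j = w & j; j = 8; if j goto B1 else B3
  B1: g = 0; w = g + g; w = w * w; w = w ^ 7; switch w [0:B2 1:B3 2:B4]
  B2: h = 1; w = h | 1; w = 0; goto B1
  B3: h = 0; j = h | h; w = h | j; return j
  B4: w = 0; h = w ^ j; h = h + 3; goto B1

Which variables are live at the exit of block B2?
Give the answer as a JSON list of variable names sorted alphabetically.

Per-block:
  B0 def {j,w} use ∅
  B1 def {g,w} use ∅
  B2 def {h,w} use ∅
  B3 def {h,j,w} use ∅
  B4 def {h,w} use {j}

Live sets:
  live B0: ∅→{j}
  live B1: {j}→{j}
  live B2: {j}→{j}
  live B3: ∅→∅
  live B4: {j}→{j}

live-out(B2) = ["j"]

Answer: ["j"]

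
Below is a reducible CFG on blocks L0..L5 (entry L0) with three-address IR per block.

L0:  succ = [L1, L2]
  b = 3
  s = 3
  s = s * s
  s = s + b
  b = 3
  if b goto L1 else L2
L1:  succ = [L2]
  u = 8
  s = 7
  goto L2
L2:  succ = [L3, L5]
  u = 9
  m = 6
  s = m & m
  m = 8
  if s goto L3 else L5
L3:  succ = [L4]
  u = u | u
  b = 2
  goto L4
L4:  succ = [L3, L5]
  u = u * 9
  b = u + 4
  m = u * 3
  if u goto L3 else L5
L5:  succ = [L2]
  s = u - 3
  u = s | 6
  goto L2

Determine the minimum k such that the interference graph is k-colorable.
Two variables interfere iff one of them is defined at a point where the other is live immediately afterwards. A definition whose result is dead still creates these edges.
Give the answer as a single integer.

Answer: 3

Derivation:
Block summaries:
  L0: {b,s} / ∅
  L1: {s,u} / ∅
  L2: {m,s,u} / ∅
  L3: {b,u} / {u}
  L4: {b,m,u} / {u}
  L5: {s,u} / {u}

Backward fixpoint:
  L0 li=∅ lo=∅
  L1 li=∅ lo=∅
  L2 li=∅ lo={u}
  L3 li={u} lo={u}
  L4 li={u} lo={u}
  L5 li={u} lo=∅

Conflict graph:
  b — {s,u}
  m — {s,u}
  s — {b,m,u}
  u — {b,m,s}

Registers:
  {b,s,u} pairwise interfere (3-clique) ⇒ χ ≥ 3
  3-colouring: c0={s}  c1={u}  c2={b,m}
  χ = 3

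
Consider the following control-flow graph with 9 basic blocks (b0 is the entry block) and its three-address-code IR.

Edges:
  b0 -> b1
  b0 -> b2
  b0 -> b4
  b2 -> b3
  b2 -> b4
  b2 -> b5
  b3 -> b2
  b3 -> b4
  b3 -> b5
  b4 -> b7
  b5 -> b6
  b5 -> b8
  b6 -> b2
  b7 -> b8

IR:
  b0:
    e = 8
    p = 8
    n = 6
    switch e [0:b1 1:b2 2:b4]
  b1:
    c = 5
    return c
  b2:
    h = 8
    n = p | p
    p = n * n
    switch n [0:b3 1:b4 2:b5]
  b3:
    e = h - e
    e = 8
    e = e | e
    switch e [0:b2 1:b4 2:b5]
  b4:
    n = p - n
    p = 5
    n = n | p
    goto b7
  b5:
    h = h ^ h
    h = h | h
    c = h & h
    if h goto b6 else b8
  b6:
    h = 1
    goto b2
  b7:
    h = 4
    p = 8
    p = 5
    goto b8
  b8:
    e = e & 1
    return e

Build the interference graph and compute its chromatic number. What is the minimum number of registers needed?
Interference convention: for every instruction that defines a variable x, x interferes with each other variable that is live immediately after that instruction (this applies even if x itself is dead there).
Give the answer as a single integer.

Answer: 4

Working:
Block summaries:
  b0: def={e,n,p} ue=∅
  b1: def={c} ue=∅
  b2: def={h,n,p} ue={p}
  b3: def={e} ue={e,h}
  b4: def={n,p} ue={n,p}
  b5: def={c,h} ue={h}
  b6: def={h} ue=∅
  b7: def={h,p} ue=∅
  b8: def={e} ue={e}

Backward fixpoint:
  live b0: ∅→{e,n,p}
  live b1: ∅→∅
  live b2: {e,p}→{e,h,n,p}
  live b3: {e,h,n,p}→{e,h,n,p}
  live b4: {e,n,p}→{e}
  live b5: {e,h,p}→{e,p}
  live b6: {e,p}→{e,p}
  live b7: {e}→{e}
  live b8: {e}→∅

Interfere edges:
  c — {e,h,p}
  e — {c,h,n,p}
  h — {c,e,n,p}
  n — {e,h,p}
  p — {c,e,h,n}

Colouring:
  {c,e,h,p} pairwise interfere (4-clique) ⇒ χ ≥ 4
  assign c→r3 e→r0 h→r1 n→r3 p→r2 — no edge inside a register ⇒ χ ≤ 4
  χ = 4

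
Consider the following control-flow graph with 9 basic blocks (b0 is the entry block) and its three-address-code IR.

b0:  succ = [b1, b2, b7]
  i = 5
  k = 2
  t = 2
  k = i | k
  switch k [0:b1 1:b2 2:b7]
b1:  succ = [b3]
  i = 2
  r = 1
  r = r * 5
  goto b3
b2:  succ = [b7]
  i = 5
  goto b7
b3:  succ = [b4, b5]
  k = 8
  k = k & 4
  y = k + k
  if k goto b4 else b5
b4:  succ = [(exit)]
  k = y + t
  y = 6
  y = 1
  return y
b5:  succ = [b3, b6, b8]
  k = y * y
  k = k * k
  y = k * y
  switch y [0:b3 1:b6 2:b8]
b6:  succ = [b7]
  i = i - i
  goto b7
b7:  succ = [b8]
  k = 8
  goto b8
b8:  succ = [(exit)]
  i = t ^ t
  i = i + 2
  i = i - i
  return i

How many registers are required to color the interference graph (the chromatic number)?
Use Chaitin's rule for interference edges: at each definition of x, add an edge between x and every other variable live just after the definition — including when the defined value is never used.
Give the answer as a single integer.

Block summaries:
  b0: def={i,k,t} ue=∅
  b1: def={i,r} ue=∅
  b2: def={i} ue=∅
  b3: def={k,y} ue=∅
  b4: def={k,y} ue={t,y}
  b5: def={k,y} ue={y}
  b6: def={i} ue={i}
  b7: def={k} ue=∅
  b8: def={i} ue={t}

Live sets:
  b0: in=∅ out={t}
  b1: in={t} out={i,t}
  b2: in={t} out={t}
  b3: in={i,t} out={i,t,y}
  b4: in={t,y} out=∅
  b5: in={i,t,y} out={i,t}
  b6: in={i,t} out={t}
  b7: in={t} out={t}
  b8: in={t} out=∅

Interference:
  i↔{k,r,t,y}
  k↔{i,t,y}
  r↔{i,t}
  t↔{i,k,r,y}
  y↔{i,k,t}

Registers:
  lower bound: {i,k,t,y} mutually conflict ⇒ χ ≥ 4
  assign i→r0 k→r2 r→r2 t→r1 y→r3 — no edge inside a register ⇒ χ ≤ 4
  χ = 4

Answer: 4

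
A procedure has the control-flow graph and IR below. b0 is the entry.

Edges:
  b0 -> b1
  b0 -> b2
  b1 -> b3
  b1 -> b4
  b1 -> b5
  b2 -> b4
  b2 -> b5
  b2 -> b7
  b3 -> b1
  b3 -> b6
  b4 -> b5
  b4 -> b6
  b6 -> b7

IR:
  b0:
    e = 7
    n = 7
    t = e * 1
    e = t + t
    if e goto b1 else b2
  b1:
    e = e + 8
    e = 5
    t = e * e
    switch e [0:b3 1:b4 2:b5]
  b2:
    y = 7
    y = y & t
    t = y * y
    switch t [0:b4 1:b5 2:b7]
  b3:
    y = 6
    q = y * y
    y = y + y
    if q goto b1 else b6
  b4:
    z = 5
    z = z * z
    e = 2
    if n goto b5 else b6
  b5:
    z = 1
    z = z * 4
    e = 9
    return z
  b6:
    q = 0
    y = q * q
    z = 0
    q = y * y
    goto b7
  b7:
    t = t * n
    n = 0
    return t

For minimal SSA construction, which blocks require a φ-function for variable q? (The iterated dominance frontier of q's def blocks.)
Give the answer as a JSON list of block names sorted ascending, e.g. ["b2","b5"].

idom tree: b1←b0 b2←b0 b3←b1 b4←b0 b5←b0 b6←b0 b7←b0
Dom∩ at merges:
  b1: preds {b0,b3}: {b0} ∩ {b0,b1,b3} = {b0}; idom=b0
  b4: preds {b1,b2}: {b0,b1} ∩ {b0,b2} = {b0}; idom=b0
  b5: preds {b1,b2,b4}: {b0,b1} ∩ {b0,b2} ∩ {b0,b4} = {b0}; idom=b0
  b6: preds {b3,b4}: {b0,b1,b3} ∩ {b0,b4} = {b0}; idom=b0
  b7: preds {b2,b6}: {b0,b2} ∩ {b0,b6} = {b0}; idom=b0

Frontier:
  join b1 pred b0: · stop@b0
  join b1 pred b3: b3→b1 stop@b0
  join b4 pred b1: b1 stop@b0
  join b4 pred b2: b2 stop@b0
  join b5 pred b1: b1 stop@b0
  join b5 pred b2: b2 stop@b0
  join b5 pred b4: b4 stop@b0
  join b6 pred b3: b3→b1 stop@b0
  join b6 pred b4: b4 stop@b0
  join b7 pred b2: b2 stop@b0
  join b7 pred b6: b6 stop@b0
  b0 → ∅
  b1 → {b1,b4,b5,b6}
  b2 → {b4,b5,b7}
  b3 → {b1,b6}
  b4 → {b5,b6}
  b5 → ∅
  b6 → {b7}
  b7 → ∅

φ for q: defs {b3,b6}
  DF⁺ = {b1,b4,b5,b6,b7}

Answer: ["b1", "b4", "b5", "b6", "b7"]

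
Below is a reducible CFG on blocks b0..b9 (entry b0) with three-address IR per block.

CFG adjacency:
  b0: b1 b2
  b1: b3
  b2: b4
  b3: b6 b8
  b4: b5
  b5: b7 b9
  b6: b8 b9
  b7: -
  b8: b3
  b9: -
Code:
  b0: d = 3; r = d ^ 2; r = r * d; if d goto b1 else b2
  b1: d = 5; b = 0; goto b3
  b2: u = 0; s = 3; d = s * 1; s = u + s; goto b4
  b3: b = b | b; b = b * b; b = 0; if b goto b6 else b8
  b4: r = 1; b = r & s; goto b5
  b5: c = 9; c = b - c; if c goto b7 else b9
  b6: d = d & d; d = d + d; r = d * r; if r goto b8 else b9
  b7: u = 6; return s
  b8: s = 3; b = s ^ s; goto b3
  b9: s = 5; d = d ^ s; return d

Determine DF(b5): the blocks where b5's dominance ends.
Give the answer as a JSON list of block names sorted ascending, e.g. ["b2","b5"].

Answer: ["b9"]

Working:
idom tree: b1←b0 b2←b0 b3←b1 b4←b2 b5←b4 b6←b3 b7←b5 b8←b3 b9←b0
Join-block Dom:
  b3: preds {b1,b8}: {b0,b1} ∩ {b0,b1,b3,b8} = {b0,b1}; idom=b1
  b8: preds {b3,b6}: {b0,b1,b3} ∩ {b0,b1,b3,b6} = {b0,b1,b3}; idom=b3
  b9: preds {b5,b6}: {b0,b2,b4,b5} ∩ {b0,b1,b3,b6} = {b0}; idom=b0

Frontier:
  join b3 pred b1: · stop@b1
  join b3 pred b8: b8→b3 stop@b1
  join b8 pred b3: · stop@b3
  join b8 pred b6: b6 stop@b3
  join b9 pred b5: b5→b4→b2 stop@b0
  join b9 pred b6: b6→b3→b1 stop@b0
  b0 → ∅
  b1 → {b9}
  b2 → {b9}
  b3 → {b3,b9}
  b4 → {b9}
  b5 → {b9}
  b6 → {b8,b9}
  b7 → ∅
  b8 → {b3}
  b9 → ∅

DF(b5) = ["b9"]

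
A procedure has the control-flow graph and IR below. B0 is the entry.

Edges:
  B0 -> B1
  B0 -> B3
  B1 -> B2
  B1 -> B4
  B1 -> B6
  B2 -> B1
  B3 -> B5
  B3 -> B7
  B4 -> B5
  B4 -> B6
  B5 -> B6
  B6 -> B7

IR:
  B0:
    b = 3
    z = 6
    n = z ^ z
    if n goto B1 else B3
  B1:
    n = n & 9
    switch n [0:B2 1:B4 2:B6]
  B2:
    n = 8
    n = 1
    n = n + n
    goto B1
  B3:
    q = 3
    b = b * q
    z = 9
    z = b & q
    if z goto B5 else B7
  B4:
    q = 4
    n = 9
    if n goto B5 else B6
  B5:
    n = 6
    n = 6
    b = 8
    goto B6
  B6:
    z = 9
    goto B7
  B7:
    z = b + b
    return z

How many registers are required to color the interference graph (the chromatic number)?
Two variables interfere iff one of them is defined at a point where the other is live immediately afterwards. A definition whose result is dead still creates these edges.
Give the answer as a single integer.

Answer: 3

Derivation:
Block summaries:
  B0 def {b,n,z} use ∅
  B1 def {n} use {n}
  B2 def {n} use ∅
  B3 def {b,q,z} use {b}
  B4 def {n,q} use ∅
  B5 def {b,n} use ∅
  B6 def {z} use ∅
  B7 def {z} use {b}

Backward fixpoint:
  B0 li=∅ lo={b,n}
  B1 li={b,n} lo={b}
  B2 li={b} lo={b,n}
  B3 li={b} lo={b}
  B4 li={b} lo={b}
  B5 li=∅ lo={b}
  B6 li={b} lo={b}
  B7 li={b} lo=∅

Interfere edges:
  b — {n,q,z}
  n — {b}
  q — {b,z}
  z — {b,q}

Colouring:
  clique {b,q,z} ⇒ need ≥ 3
  3-colouring: c0={b}  c1={n,q}  c2={z}
  χ = 3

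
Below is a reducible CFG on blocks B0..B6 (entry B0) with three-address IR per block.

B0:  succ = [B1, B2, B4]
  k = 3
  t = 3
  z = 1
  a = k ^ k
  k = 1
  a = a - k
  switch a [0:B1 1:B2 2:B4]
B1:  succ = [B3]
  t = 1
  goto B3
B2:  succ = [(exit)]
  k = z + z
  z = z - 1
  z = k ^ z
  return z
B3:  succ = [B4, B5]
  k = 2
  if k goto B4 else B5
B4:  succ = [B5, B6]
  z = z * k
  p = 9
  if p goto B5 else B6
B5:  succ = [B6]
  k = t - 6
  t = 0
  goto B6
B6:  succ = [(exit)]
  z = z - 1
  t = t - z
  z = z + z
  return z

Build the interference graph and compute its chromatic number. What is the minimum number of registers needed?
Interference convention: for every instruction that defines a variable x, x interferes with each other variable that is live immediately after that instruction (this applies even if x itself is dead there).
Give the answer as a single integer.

Answer: 4

Derivation:
Per-block:
  B0: def={a,k,t,z} ue=∅
  B1: def={t} ue=∅
  B2: def={k,z} ue={z}
  B3: def={k} ue=∅
  B4: def={p,z} ue={k,z}
  B5: def={k,t} ue={t}
  B6: def={t,z} ue={t,z}

Liveness:
  B0 li=∅ lo={k,t,z}
  B1 li={z} lo={t,z}
  B2 li={z} lo=∅
  B3 li={t,z} lo={k,t,z}
  B4 li={k,t,z} lo={t,z}
  B5 li={t,z} lo={t,z}
  B6 li={t,z} lo=∅

Interfere edges:
  a — {k,t,z}
  k — {a,t,z}
  p — {t,z}
  t — {a,k,p,z}
  z — {a,k,p,t}

Registers:
  {a,k,t,z} pairwise interfere (4-clique) ⇒ χ ≥ 4
  assign a→r2 k→r3 p→r2 t→r0 z→r1 — no edge inside a register ⇒ χ ≤ 4
  χ = 4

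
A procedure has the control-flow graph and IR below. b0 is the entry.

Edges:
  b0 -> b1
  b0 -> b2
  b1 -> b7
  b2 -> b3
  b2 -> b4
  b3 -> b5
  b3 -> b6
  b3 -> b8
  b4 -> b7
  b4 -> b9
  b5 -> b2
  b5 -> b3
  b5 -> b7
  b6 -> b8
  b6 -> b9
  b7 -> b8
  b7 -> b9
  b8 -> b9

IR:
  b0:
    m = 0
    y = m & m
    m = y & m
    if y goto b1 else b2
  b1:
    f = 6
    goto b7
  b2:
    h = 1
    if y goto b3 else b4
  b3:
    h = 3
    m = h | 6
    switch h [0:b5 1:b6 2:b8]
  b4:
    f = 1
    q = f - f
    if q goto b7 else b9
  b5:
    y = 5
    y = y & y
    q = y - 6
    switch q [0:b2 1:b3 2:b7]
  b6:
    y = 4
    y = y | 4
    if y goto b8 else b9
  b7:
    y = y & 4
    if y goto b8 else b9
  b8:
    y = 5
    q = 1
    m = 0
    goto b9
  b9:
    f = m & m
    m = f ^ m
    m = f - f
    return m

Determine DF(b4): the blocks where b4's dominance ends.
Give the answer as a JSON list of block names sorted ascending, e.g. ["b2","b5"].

idom tree: b1←b0 b2←b0 b3←b2 b4←b2 b5←b3 b6←b3 b7←b0 b8←b0 b9←b0
Dom at joins:
  b2: preds {b0,b5}: {b0} ∩ {b0,b2,b3,b5} = {b0}; idom=b0
  b3: preds {b2,b5}: {b0,b2} ∩ {b0,b2,b3,b5} = {b0,b2}; idom=b2
  b7: preds {b1,b4,b5}: {b0,b1} ∩ {b0,b2,b4} ∩ {b0,b2,b3,b5} = {b0}; idom=b0
  b8: preds {b3,b6,b7}: {b0,b2,b3} ∩ {b0,b2,b3,b6} ∩ {b0,b7} = {b0}; idom=b0
  b9: preds {b4,b6,b7,b8}: {b0,b2,b4} ∩ {b0,b2,b3,b6} ∩ {b0,b7} ∩ {b0,b8} = {b0}; idom=b0

DF walk-up:
  b2←b0: walk · to b0
  b2←b5: walk b5→b3→b2 to b0
  b3←b2: walk · to b2
  b3←b5: walk b5→b3 to b2
  b7←b1: walk b1 to b0
  b7←b4: walk b4→b2 to b0
  b7←b5: walk b5→b3→b2 to b0
  b8←b3: walk b3→b2 to b0
  b8←b6: walk b6→b3→b2 to b0
  b8←b7: walk b7 to b0
  b9←b4: walk b4→b2 to b0
  b9←b6: walk b6→b3→b2 to b0
  b9←b7: walk b7 to b0
  b9←b8: walk b8 to b0
  b0: DF=∅
  b1: DF={b7}
  b2: DF={b2,b7,b8,b9}
  b3: DF={b2,b3,b7,b8,b9}
  b4: DF={b7,b9}
  b5: DF={b2,b3,b7}
  b6: DF={b8,b9}
  b7: DF={b8,b9}
  b8: DF={b9}
  b9: DF=∅

DF(b4) = ["b7", "b9"]

Answer: ["b7", "b9"]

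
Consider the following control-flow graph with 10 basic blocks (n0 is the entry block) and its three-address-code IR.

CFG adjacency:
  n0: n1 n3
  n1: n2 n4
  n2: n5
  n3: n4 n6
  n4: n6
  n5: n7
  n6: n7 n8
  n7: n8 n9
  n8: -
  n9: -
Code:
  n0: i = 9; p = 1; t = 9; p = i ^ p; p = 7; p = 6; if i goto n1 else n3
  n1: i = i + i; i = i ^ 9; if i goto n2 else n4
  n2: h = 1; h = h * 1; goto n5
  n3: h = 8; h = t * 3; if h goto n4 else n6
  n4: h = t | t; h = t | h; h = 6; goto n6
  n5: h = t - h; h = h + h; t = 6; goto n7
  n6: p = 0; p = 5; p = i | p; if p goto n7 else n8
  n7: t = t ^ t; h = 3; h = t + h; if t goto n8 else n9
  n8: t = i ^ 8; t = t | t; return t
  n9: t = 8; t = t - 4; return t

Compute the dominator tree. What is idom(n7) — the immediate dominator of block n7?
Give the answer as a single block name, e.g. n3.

Answer: n0

Working:
idom tree: n1←n0 n2←n1 n3←n0 n4←n0 n5←n2 n6←n0 n7←n0 n8←n0 n9←n7
Join-block Dom:
  n4: preds {n1,n3}: {n0,n1} ∩ {n0,n3} = {n0}; idom=n0
  n6: preds {n3,n4}: {n0,n3} ∩ {n0,n4} = {n0}; idom=n0
  n7: preds {n5,n6}: {n0,n1,n2,n5} ∩ {n0,n6} = {n0}; idom=n0
  n8: preds {n6,n7}: {n0,n6} ∩ {n0,n7} = {n0}; idom=n0

idom(n7) = n0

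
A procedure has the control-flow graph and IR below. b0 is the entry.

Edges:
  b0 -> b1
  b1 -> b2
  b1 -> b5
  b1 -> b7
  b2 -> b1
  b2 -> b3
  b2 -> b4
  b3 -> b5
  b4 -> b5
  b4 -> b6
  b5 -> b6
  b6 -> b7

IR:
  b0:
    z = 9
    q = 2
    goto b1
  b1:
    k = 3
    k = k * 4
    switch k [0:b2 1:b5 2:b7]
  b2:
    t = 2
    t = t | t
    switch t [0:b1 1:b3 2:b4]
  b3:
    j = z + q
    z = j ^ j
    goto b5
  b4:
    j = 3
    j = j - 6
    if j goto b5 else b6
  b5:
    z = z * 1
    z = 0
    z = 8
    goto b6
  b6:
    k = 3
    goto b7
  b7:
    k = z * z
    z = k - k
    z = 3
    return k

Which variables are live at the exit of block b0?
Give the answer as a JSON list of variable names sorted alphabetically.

def/use:
  b0: def={q,z} ue=∅
  b1: def={k} ue=∅
  b2: def={t} ue=∅
  b3: def={j,z} ue={q,z}
  b4: def={j} ue=∅
  b5: def={z} ue={z}
  b6: def={k} ue=∅
  b7: def={k,z} ue={z}

Live sets:
  b0: in=∅ out={q,z}
  b1: in={q,z} out={q,z}
  b2: in={q,z} out={q,z}
  b3: in={q,z} out={z}
  b4: in={z} out={z}
  b5: in={z} out={z}
  b6: in={z} out={z}
  b7: in={z} out=∅

live-out(b0) = ["q", "z"]

Answer: ["q", "z"]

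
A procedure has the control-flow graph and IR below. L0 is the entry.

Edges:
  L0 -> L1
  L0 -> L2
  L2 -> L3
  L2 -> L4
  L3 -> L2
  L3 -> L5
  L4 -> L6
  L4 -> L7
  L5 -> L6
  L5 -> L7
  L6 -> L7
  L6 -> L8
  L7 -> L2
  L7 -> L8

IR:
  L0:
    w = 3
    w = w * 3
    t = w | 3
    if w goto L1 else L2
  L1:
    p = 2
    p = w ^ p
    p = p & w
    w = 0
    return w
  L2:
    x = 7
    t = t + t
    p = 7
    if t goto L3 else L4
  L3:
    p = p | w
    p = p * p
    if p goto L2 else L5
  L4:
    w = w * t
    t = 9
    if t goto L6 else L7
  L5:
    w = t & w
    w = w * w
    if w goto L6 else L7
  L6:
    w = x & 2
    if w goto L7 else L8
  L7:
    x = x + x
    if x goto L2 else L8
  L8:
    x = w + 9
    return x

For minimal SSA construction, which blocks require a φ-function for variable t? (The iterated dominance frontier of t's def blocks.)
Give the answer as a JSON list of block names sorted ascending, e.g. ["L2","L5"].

idom tree: L1←L0 L2←L0 L3←L2 L4←L2 L5←L3 L6←L2 L7←L2 L8←L2
Dom at joins:
  L2: preds {L0,L3,L7}: {L0} ∩ {L0,L2,L3} ∩ {L0,L2,L7} = {L0}; idom=L0
  L6: preds {L4,L5}: {L0,L2,L4} ∩ {L0,L2,L3,L5} = {L0,L2}; idom=L2
  L7: preds {L4,L5,L6}: {L0,L2,L4} ∩ {L0,L2,L3,L5} ∩ {L0,L2,L6} = {L0,L2}; idom=L2
  L8: preds {L6,L7}: {L0,L2,L6} ∩ {L0,L2,L7} = {L0,L2}; idom=L2

DF walk-up:
  L2←L0: walk · to L0
  L2←L3: walk L3→L2 to L0
  L2←L7: walk L7→L2 to L0
  L6←L4: walk L4 to L2
  L6←L5: walk L5→L3 to L2
  L7←L4: walk L4 to L2
  L7←L5: walk L5→L3 to L2
  L7←L6: walk L6 to L2
  L8←L6: walk L6 to L2
  L8←L7: walk L7 to L2
  L0 → ∅
  L1 → ∅
  L2 → {L2}
  L3 → {L2,L6,L7}
  L4 → {L6,L7}
  L5 → {L6,L7}
  L6 → {L7,L8}
  L7 → {L2,L8}
  L8 → ∅

φ for t: defs {L0,L2,L4}
  DF⁺ = {L2,L6,L7,L8}

Answer: ["L2", "L6", "L7", "L8"]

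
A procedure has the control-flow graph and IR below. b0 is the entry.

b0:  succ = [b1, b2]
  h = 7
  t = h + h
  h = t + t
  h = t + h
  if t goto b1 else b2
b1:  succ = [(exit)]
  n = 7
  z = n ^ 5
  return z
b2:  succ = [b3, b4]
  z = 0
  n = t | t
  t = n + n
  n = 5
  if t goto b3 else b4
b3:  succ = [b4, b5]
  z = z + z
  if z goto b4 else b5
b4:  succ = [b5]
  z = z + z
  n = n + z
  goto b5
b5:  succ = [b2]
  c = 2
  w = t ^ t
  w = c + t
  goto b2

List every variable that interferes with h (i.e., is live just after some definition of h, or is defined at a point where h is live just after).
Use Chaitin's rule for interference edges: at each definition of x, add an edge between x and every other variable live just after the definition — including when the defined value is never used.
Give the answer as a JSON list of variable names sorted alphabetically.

def/use:
  b0: {h,t} / ∅
  b1: {n,z} / ∅
  b2: {n,t,z} / {t}
  b3: {z} / {z}
  b4: {n,z} / {n,z}
  b5: {c,w} / {t}

Liveness:
  live b0: ∅→{t}
  live b1: ∅→∅
  live b2: {t}→{n,t,z}
  live b3: {n,t,z}→{n,t,z}
  live b4: {n,t,z}→{t}
  live b5: {t}→{t}

Conflict graph:
  c: {t,w}
  h: {t}
  n: {t,z}
  t: {c,h,n,w,z}
  w: {c,t}
  z: {n,t}

N(h) = ["t"]

Answer: ["t"]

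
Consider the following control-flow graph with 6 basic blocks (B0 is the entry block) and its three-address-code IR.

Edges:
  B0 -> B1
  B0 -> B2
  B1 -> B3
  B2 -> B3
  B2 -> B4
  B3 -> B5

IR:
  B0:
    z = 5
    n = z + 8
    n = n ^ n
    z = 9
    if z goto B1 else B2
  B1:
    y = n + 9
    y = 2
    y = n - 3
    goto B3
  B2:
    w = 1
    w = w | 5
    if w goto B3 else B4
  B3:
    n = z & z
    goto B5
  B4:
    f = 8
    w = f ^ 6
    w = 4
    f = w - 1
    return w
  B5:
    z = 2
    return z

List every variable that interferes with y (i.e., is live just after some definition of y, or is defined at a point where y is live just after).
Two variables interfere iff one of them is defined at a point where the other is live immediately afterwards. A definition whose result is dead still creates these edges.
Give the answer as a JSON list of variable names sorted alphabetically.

def/use:
  B0 def {n,z} use ∅
  B1 def {y} use {n}
  B2 def {w} use ∅
  B3 def {n} use {z}
  B4 def {f,w} use ∅
  B5 def {z} use ∅

Live sets:
  live B0: ∅→{n,z}
  live B1: {n,z}→{z}
  live B2: {z}→{z}
  live B3: {z}→∅
  live B4: ∅→∅
  live B5: ∅→∅

Interfere edges:
  f: {w}
  n: {y,z}
  w: {f,z}
  y: {n,z}
  z: {n,w,y}

N(y) = ["n", "z"]

Answer: ["n", "z"]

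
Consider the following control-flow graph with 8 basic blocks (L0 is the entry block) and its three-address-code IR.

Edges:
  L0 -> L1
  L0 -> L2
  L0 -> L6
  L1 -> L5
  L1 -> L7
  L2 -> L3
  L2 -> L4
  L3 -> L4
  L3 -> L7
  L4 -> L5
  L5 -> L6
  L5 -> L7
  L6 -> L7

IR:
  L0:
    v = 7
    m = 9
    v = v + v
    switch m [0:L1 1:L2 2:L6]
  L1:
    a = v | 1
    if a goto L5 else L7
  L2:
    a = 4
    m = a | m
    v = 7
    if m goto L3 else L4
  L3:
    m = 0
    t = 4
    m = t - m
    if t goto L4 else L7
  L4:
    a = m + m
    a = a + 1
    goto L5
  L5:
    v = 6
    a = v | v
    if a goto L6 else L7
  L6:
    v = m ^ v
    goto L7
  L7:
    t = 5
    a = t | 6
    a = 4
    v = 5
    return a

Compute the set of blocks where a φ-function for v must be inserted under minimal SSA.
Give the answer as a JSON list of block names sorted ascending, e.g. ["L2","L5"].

Answer: ["L5", "L6", "L7"]

Working:
idom tree: L1←L0 L2←L0 L3←L2 L4←L2 L5←L0 L6←L0 L7←L0
Join-block Dom:
  L4: preds {L2,L3}: {L0,L2} ∩ {L0,L2,L3} = {L0,L2}; idom=L2
  L5: preds {L1,L4}: {L0,L1} ∩ {L0,L2,L4} = {L0}; idom=L0
  L6: preds {L0,L5}: {L0} ∩ {L0,L5} = {L0}; idom=L0
  L7: preds {L1,L3,L5,L6}: {L0,L1} ∩ {L0,L2,L3} ∩ {L0,L5} ∩ {L0,L6} = {L0}; idom=L0

Frontier:
  L4←L2: walk · to L2
  L4←L3: walk L3 to L2
  L5←L1: walk L1 to L0
  L5←L4: walk L4→L2 to L0
  L6←L0: walk · to L0
  L6←L5: walk L5 to L0
  L7←L1: walk L1 to L0
  L7←L3: walk L3→L2 to L0
  L7←L5: walk L5 to L0
  L7←L6: walk L6 to L0
  L0: DF=∅
  L1: DF={L5,L7}
  L2: DF={L5,L7}
  L3: DF={L4,L7}
  L4: DF={L5}
  L5: DF={L6,L7}
  L6: DF={L7}
  L7: DF=∅

φ for v: defs {L0,L2,L5,L6,L7}
  DF⁺ = {L5,L6,L7}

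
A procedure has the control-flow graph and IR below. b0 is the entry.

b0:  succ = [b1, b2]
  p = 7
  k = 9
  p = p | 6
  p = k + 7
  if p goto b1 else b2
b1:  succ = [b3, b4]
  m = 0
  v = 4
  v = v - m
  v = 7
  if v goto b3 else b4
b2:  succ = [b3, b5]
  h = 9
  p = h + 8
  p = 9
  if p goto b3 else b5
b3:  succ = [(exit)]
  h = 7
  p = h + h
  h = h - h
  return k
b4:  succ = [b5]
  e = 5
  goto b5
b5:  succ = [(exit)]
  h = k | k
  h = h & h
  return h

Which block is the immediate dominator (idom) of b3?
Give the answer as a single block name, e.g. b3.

idom tree: b1←b0 b2←b0 b3←b0 b4←b1 b5←b0
Dom∩ at merges:
  b3: preds {b1,b2}: {b0,b1} ∩ {b0,b2} = {b0}; idom=b0
  b5: preds {b2,b4}: {b0,b2} ∩ {b0,b1,b4} = {b0}; idom=b0

idom(b3) = b0

Answer: b0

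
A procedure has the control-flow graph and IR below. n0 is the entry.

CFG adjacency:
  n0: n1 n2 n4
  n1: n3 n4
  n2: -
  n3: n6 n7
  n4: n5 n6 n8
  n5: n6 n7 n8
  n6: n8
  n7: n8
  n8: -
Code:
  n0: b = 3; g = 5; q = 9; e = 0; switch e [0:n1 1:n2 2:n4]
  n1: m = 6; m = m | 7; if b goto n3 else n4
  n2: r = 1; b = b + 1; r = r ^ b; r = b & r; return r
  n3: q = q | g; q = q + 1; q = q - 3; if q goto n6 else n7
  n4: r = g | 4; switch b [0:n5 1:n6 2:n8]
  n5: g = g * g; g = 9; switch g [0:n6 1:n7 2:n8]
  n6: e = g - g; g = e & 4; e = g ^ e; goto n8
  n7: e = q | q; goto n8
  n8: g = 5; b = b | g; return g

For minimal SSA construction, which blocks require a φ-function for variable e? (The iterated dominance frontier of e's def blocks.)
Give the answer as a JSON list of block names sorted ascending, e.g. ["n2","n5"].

idom tree: n1←n0 n2←n0 n3←n1 n4←n0 n5←n4 n6←n0 n7←n0 n8←n0
Join-block Dom:
  n4: preds {n0,n1}: {n0} ∩ {n0,n1} = {n0}; idom=n0
  n6: preds {n3,n4,n5}: {n0,n1,n3} ∩ {n0,n4} ∩ {n0,n4,n5} = {n0}; idom=n0
  n7: preds {n3,n5}: {n0,n1,n3} ∩ {n0,n4,n5} = {n0}; idom=n0
  n8: preds {n4,n5,n6,n7}: {n0,n4} ∩ {n0,n4,n5} ∩ {n0,n6} ∩ {n0,n7} = {n0}; idom=n0

DF derivation:
  join n4 pred n0: · stop@n0
  join n4 pred n1: n1 stop@n0
  join n6 pred n3: n3→n1 stop@n0
  join n6 pred n4: n4 stop@n0
  join n6 pred n5: n5→n4 stop@n0
  join n7 pred n3: n3→n1 stop@n0
  join n7 pred n5: n5→n4 stop@n0
  join n8 pred n4: n4 stop@n0
  join n8 pred n5: n5→n4 stop@n0
  join n8 pred n6: n6 stop@n0
  join n8 pred n7: n7 stop@n0
  n0: DF=∅
  n1: DF={n4,n6,n7}
  n2: DF=∅
  n3: DF={n6,n7}
  n4: DF={n6,n7,n8}
  n5: DF={n6,n7,n8}
  n6: DF={n8}
  n7: DF={n8}
  n8: DF=∅

φ for e: defs {n0,n6,n7}
  DF⁺ = {n8}

Answer: ["n8"]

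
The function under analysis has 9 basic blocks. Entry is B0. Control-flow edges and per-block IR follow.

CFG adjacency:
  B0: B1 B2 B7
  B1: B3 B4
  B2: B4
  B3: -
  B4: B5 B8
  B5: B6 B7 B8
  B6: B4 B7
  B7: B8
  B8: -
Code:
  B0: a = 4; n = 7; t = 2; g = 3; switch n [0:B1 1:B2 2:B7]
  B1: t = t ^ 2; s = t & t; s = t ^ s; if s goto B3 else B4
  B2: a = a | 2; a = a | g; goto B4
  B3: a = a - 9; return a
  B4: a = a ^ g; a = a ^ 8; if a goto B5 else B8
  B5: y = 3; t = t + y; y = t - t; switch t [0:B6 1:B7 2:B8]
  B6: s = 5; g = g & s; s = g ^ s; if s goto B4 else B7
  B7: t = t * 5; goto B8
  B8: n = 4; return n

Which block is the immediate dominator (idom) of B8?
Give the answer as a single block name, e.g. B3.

idom tree: B1←B0 B2←B0 B3←B1 B4←B0 B5←B4 B6←B5 B7←B0 B8←B0
Dom at joins:
  B4: preds {B1,B2,B6}: {B0,B1} ∩ {B0,B2} ∩ {B0,B4,B5,B6} = {B0}; idom=B0
  B7: preds {B0,B5,B6}: {B0} ∩ {B0,B4,B5} ∩ {B0,B4,B5,B6} = {B0}; idom=B0
  B8: preds {B4,B5,B7}: {B0,B4} ∩ {B0,B4,B5} ∩ {B0,B7} = {B0}; idom=B0

idom(B8) = B0

Answer: B0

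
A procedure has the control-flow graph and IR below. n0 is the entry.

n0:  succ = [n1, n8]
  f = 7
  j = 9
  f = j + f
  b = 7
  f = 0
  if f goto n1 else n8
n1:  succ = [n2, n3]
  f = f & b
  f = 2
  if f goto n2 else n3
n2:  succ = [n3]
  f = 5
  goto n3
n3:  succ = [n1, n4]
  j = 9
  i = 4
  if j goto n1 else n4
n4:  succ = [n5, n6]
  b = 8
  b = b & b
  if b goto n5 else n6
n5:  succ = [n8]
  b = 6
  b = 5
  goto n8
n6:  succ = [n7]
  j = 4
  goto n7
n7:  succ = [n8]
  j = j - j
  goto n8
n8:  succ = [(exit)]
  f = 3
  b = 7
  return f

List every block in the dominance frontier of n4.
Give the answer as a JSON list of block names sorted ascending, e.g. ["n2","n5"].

idom tree: n1←n0 n2←n1 n3←n1 n4←n3 n5←n4 n6←n4 n7←n6 n8←n0
Dom∩ at merges:
  n1: preds {n0,n3}: {n0} ∩ {n0,n1,n3} = {n0}; idom=n0
  n3: preds {n1,n2}: {n0,n1} ∩ {n0,n1,n2} = {n0,n1}; idom=n1
  n8: preds {n0,n5,n7}: {n0} ∩ {n0,n1,n3,n4,n5} ∩ {n0,n1,n3,n4,n6,n7} = {n0}; idom=n0

DF derivation:
  join n1 pred n0: · stop@n0
  join n1 pred n3: n3→n1 stop@n0
  join n3 pred n1: · stop@n1
  join n3 pred n2: n2 stop@n1
  join n8 pred n0: · stop@n0
  join n8 pred n5: n5→n4→n3→n1 stop@n0
  join n8 pred n7: n7→n6→n4→n3→n1 stop@n0
  DF(n0)=∅
  DF(n1)={n1,n8}
  DF(n2)={n3}
  DF(n3)={n1,n8}
  DF(n4)={n8}
  DF(n5)={n8}
  DF(n6)={n8}
  DF(n7)={n8}
  DF(n8)=∅

DF(n4) = ["n8"]

Answer: ["n8"]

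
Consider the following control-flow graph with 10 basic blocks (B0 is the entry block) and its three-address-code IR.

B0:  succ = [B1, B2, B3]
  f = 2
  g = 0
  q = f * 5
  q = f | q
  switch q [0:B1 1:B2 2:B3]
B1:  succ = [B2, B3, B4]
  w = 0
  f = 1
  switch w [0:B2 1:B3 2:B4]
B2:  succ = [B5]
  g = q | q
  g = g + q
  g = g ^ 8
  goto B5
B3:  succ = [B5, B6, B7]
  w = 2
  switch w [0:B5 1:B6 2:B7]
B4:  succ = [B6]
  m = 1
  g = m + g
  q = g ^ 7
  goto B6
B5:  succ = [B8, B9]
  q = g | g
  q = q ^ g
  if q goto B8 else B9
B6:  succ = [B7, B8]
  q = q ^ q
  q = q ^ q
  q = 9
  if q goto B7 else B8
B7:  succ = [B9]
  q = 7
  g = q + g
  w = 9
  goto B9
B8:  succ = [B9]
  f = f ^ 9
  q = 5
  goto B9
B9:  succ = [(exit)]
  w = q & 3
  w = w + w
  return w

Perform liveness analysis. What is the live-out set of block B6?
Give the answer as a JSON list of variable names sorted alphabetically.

Block summaries:
  B0: def={f,g,q} ue=∅
  B1: def={f,w} ue=∅
  B2: def={g} ue={q}
  B3: def={w} ue=∅
  B4: def={g,m,q} ue={g}
  B5: def={q} ue={g}
  B6: def={q} ue={q}
  B7: def={g,q,w} ue={g}
  B8: def={f,q} ue={f}
  B9: def={w} ue={q}

Backward fixpoint:
  live B0: ∅→{f,g,q}
  live B1: {g,q}→{f,g,q}
  live B2: {f,q}→{f,g}
  live B3: {f,g,q}→{f,g,q}
  live B4: {f,g}→{f,g,q}
  live B5: {f,g}→{f,q}
  live B6: {f,g,q}→{f,g}
  live B7: {g}→{q}
  live B8: {f}→{q}
  live B9: {q}→∅

live-out(B6) = ["f", "g"]

Answer: ["f", "g"]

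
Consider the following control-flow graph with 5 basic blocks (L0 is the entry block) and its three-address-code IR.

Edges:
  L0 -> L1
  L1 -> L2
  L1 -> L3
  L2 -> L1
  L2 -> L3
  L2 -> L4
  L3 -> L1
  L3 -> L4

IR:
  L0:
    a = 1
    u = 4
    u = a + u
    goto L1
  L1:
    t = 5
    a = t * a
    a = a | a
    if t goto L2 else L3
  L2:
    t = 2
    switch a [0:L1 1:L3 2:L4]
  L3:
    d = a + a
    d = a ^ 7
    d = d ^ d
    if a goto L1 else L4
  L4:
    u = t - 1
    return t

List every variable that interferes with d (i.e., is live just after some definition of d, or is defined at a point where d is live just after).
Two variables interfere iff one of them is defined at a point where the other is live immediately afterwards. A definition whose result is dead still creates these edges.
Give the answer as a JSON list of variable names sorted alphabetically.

Per-block:
  L0: {a,u} / ∅
  L1: {a,t} / {a}
  L2: {t} / {a}
  L3: {d} / {a}
  L4: {u} / {t}

Live sets:
  L0: in=∅ out={a}
  L1: in={a} out={a,t}
  L2: in={a} out={a,t}
  L3: in={a,t} out={a,t}
  L4: in={t} out=∅

Interference:
  a — {d,t,u}
  d — {a,t}
  t — {a,d,u}
  u — {a,t}

N(d) = ["a", "t"]

Answer: ["a", "t"]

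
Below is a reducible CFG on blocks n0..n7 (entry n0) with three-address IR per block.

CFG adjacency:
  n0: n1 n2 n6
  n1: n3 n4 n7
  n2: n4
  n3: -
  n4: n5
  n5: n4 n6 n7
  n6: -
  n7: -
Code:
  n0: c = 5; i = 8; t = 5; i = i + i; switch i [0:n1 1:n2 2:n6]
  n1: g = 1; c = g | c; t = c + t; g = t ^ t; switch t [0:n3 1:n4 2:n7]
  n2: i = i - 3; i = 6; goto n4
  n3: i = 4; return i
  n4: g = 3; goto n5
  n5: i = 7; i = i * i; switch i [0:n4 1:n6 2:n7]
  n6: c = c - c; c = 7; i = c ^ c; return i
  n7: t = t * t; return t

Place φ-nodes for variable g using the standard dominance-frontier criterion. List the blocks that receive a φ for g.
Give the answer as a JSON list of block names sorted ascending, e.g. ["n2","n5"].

Answer: ["n4", "n6", "n7"]

Analysis:
idom tree: n1←n0 n2←n0 n3←n1 n4←n0 n5←n4 n6←n0 n7←n0
Join-block Dom:
  n4: preds {n1,n2,n5}: {n0,n1} ∩ {n0,n2} ∩ {n0,n4,n5} = {n0}; idom=n0
  n6: preds {n0,n5}: {n0} ∩ {n0,n4,n5} = {n0}; idom=n0
  n7: preds {n1,n5}: {n0,n1} ∩ {n0,n4,n5} = {n0}; idom=n0

Frontier:
  n4←n1: walk n1 to n0
  n4←n2: walk n2 to n0
  n4←n5: walk n5→n4 to n0
  n6←n0: walk · to n0
  n6←n5: walk n5→n4 to n0
  n7←n1: walk n1 to n0
  n7←n5: walk n5→n4 to n0
  n0 → ∅
  n1 → {n4,n7}
  n2 → {n4}
  n3 → ∅
  n4 → {n4,n6,n7}
  n5 → {n4,n6,n7}
  n6 → ∅
  n7 → ∅

φ for g: defs {n1,n4}
  DF⁺ = {n4,n6,n7}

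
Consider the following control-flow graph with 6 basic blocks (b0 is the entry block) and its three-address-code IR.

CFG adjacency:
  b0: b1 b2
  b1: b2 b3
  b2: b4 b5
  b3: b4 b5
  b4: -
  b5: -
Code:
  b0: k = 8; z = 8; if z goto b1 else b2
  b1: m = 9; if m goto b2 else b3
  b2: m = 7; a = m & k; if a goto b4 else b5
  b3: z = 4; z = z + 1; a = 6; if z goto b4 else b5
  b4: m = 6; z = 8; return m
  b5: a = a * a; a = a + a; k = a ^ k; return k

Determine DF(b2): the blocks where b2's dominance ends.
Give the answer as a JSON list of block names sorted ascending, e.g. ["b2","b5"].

Answer: ["b4", "b5"]

Analysis:
idom tree: b1←b0 b2←b0 b3←b1 b4←b0 b5←b0
Dom∩ at merges:
  b2: preds {b0,b1}: {b0} ∩ {b0,b1} = {b0}; idom=b0
  b4: preds {b2,b3}: {b0,b2} ∩ {b0,b1,b3} = {b0}; idom=b0
  b5: preds {b2,b3}: {b0,b2} ∩ {b0,b1,b3} = {b0}; idom=b0

Frontier:
  b2←b0: walk · to b0
  b2←b1: walk b1 to b0
  b4←b2: walk b2 to b0
  b4←b3: walk b3→b1 to b0
  b5←b2: walk b2 to b0
  b5←b3: walk b3→b1 to b0
  b0: DF=∅
  b1: DF={b2,b4,b5}
  b2: DF={b4,b5}
  b3: DF={b4,b5}
  b4: DF=∅
  b5: DF=∅

DF(b2) = ["b4", "b5"]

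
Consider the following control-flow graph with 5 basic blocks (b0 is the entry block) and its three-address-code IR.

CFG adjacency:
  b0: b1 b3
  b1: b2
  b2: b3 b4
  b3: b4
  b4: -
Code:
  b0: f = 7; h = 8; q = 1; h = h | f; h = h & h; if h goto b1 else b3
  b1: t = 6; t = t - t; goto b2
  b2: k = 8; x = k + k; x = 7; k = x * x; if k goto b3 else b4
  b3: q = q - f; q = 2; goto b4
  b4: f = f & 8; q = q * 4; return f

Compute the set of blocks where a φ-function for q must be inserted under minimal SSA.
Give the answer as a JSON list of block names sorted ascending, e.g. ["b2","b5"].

Answer: ["b4"]

Derivation:
idom tree: b1←b0 b2←b1 b3←b0 b4←b0
Dom∩ at merges:
  b3: preds {b0,b2}: {b0} ∩ {b0,b1,b2} = {b0}; idom=b0
  b4: preds {b2,b3}: {b0,b1,b2} ∩ {b0,b3} = {b0}; idom=b0

Frontier:
  join b3 pred b0: · stop@b0
  join b3 pred b2: b2→b1 stop@b0
  join b4 pred b2: b2→b1 stop@b0
  join b4 pred b3: b3 stop@b0
  b0: DF=∅
  b1: DF={b3,b4}
  b2: DF={b3,b4}
  b3: DF={b4}
  b4: DF=∅

φ for q: defs {b0,b3,b4}
  DF⁺ = {b4}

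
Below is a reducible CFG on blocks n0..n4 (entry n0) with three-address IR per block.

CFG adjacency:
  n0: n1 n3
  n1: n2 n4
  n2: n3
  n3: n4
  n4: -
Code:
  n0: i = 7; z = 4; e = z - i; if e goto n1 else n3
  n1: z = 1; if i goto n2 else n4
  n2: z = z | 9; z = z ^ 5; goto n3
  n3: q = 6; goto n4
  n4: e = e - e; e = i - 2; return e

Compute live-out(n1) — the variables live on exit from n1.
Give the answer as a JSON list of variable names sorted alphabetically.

Block summaries:
  n0 def {e,i,z} use ∅
  n1 def {z} use {i}
  n2 def {z} use {z}
  n3 def {q} use ∅
  n4 def {e} use {e,i}

Liveness:
  n0: in=∅ out={e,i}
  n1: in={e,i} out={e,i,z}
  n2: in={e,i,z} out={e,i}
  n3: in={e,i} out={e,i}
  n4: in={e,i} out=∅

live-out(n1) = ["e", "i", "z"]

Answer: ["e", "i", "z"]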